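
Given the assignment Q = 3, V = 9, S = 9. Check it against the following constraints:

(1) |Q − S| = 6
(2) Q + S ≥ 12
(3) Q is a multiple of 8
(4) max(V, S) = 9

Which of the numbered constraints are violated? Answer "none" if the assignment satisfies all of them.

Violated: 3.

(1) |3 − 9| = 6 — satisfied.
(2) Q + S = 3 + 9 = 12; 12 ≥ 12 — satisfied.
(3) 3 = 8×0 + 3, so 8 does not divide 3 — violated.
(4) max(9, 9) = 9 — satisfied.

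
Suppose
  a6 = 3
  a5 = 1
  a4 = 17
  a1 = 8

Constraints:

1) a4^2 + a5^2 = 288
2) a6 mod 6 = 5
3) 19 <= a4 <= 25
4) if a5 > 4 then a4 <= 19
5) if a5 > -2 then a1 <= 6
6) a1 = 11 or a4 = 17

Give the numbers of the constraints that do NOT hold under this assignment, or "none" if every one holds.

1) a4^2 + a5^2 = 17^2 + 1^2 = 289 + 1 = 290, not 288  ✗
2) 3 mod 6 = 3, not 5  ✗
3) a4 = 17 is outside [19, 25]  ✗
4) a5 = 1, not > 4; antecedent false, conditional vacuously true  ✓
5) a5 = 1 > -2, so we need a1 ≤ 6; but a1 = 8 > 6  ✗
6) a1 = 8 ≠ 11, but a4 = 17 = 17 (second disjunct)  ✓

The assignment fails constraints 1, 2, 3, and 5.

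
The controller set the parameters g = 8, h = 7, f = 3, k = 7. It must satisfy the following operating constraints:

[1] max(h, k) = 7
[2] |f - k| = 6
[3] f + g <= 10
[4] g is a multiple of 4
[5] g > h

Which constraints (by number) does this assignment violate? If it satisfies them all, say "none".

Constraints 2, 3 are violated.

[1] max(7, 7) = 7 — holds.
[2] |3 - 7| = 4, not 6 — does not hold.
[3] f + g = 3 + 8 = 11; 11 > 10, bound 10 not met — does not hold.
[4] 8 / 4 = 2, so 4 divides 8 — holds.
[5] g = 8, h = 7; 8 > 7 — holds.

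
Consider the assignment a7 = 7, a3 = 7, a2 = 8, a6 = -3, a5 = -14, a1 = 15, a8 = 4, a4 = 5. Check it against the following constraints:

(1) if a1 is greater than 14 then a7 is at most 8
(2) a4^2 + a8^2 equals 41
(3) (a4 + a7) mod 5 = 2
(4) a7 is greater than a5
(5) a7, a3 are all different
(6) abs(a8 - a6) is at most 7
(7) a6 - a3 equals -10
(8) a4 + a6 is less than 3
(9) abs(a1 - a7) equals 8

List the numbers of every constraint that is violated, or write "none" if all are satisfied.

(1) a1 = 15 > 14, so we need a7 ≤ 8; a7 = 7 ≤ 8  yes
(2) a4^2 + a8^2 = 5^2 + 4^2 = 25 + 16 = 41  yes
(3) a4 + a7 = 12; 12 mod 5 = 2  yes
(4) a7 = 7, a5 = -14; 7 > -14  yes
(5) a7 = a3 = 7, not all different  no
(6) abs(4 - (-3)) = 7; 7 ≤ 7  yes
(7) a6 - a3 = -3 - 7 = -10  yes
(8) a4 + a6 = 5 + (-3) = 2; 2 < 3  yes
(9) abs(15 - 7) = 8  yes

No — constraint 5 is not satisfied.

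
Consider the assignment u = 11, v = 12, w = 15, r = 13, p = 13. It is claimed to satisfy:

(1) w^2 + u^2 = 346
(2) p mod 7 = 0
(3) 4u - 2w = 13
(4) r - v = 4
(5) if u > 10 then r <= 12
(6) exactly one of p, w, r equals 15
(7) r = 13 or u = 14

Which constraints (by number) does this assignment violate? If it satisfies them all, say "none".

Constraints 2, 3, 4, and 5 do not hold.

(1) w^2 + u^2 = 15^2 + 11^2 = 225 + 121 = 346 — holds.
(2) 13 mod 7 = 6, not 0 — fails.
(3) 4u - 2w = 4(11) - 2(15) = 14, not 13 — fails.
(4) r - v = 13 - 12 = 1, not 4 — fails.
(5) u = 11 > 10, so we need r ≤ 12; but r = 13 > 12 — fails.
(6) p=13, w=15, r=13; 1 of them equals 15 — holds.
(7) r = 13 = 13 (first disjunct) — holds.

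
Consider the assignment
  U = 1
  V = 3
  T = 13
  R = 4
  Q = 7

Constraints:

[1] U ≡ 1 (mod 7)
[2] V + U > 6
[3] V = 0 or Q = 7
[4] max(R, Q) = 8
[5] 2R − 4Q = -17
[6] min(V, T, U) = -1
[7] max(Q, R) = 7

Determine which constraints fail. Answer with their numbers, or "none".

Violated: 2, 4, 5, and 6.

[1] 1 mod 7 = 1  ✓
[2] V + U = 3 + 1 = 4; 4 ≤ 6, bound 6 not met  ✗
[3] V = 3 ≠ 0, but Q = 7 = 7 (second disjunct)  ✓
[4] max(4, 7) = 7, not 8  ✗
[5] 2R − 4Q = 2(4) − 4(7) = -20, not -17  ✗
[6] min(3, 13, 1) = 1, not -1  ✗
[7] max(7, 4) = 7  ✓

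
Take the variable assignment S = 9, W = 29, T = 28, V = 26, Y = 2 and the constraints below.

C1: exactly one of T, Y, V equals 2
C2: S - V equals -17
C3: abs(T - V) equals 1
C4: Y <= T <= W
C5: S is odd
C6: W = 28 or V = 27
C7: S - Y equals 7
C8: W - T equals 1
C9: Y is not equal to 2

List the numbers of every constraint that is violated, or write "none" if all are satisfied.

C1: T=28, Y=2, V=26; 1 of them equals 2  true
C2: S - V = 9 - 26 = -17  true
C3: abs(28 - 26) = 2, not 1  false
C4: values 2 <= 28 <= 29  true
C5: S = 9 is odd  true
C6: W = 29 ≠ 28 and V = 26 ≠ 27; both disjuncts false  false
C7: S - Y = 9 - 2 = 7  true
C8: W - T = 29 - 28 = 1  true
C9: Y = 2, but 2 is required to differ  false

The assignment fails constraints 3, 6, 9.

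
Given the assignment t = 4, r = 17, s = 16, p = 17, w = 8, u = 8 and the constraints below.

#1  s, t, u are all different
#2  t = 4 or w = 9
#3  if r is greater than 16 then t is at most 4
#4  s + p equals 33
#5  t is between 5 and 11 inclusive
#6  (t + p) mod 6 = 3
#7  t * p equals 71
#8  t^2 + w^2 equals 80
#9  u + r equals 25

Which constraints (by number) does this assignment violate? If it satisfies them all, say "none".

#1 values 16, 4, 8 are pairwise distinct  yes
#2 t = 4 = 4 (first disjunct)  yes
#3 r = 17 > 16, so we need t ≤ 4; t = 4 ≤ 4  yes
#4 s + p = 16 + 17 = 33  yes
#5 t = 4 is outside [5, 11]  no
#6 t + p = 21; 21 mod 6 = 3  yes
#7 t * p = 4 * 17 = 68, not 71  no
#8 t^2 + w^2 = 4^2 + 8^2 = 16 + 64 = 80  yes
#9 u + r = 8 + 17 = 25  yes

No — constraints 5, 7 are not satisfied.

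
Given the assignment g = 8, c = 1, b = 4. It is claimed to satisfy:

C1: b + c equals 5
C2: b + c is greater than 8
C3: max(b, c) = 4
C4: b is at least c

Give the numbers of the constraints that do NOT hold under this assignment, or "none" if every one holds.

C1: b + c = 4 + 1 = 5  ✔
C2: b + c = 4 + 1 = 5; 5 ≤ 8, bound 8 not met  ✘
C3: max(4, 1) = 4  ✔
C4: b = 4, c = 1; 4 ≥ 1  ✔

The assignment fails constraint 2.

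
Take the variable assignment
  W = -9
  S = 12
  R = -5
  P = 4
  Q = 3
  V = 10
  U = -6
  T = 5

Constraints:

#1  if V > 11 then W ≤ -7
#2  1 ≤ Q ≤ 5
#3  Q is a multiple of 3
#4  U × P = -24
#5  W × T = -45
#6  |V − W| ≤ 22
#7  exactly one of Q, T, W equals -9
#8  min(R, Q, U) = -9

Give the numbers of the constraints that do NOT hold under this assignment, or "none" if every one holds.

#1 V = 10, not > 11; antecedent false, conditional vacuously true — holds.
#2 Q = 3 lies in [1, 5] — holds.
#3 3 / 3 = 1, so 3 divides 3 — holds.
#4 U × P = -6 × 4 = -24 — holds.
#5 W × T = -9 × 5 = -45 — holds.
#6 |10 − (-9)| = 19; 19 ≤ 22 — holds.
#7 Q=3, T=5, W=-9; 1 of them equals -9 — holds.
#8 min(-5, 3, -6) = -6, not -9 — does not hold.

Violated: 8.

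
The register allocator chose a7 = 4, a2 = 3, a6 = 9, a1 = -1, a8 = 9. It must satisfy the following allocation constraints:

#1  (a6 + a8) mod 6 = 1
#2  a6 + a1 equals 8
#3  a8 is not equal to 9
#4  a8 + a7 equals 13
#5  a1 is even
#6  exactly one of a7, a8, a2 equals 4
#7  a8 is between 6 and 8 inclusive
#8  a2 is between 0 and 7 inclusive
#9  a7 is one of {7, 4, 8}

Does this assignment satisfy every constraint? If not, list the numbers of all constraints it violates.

The assignment fails constraints 1, 3, 5, 7.

#1 a6 + a8 = 18; 18 mod 6 = 0, not 1  ✗
#2 a6 + a1 = 9 + (-1) = 8  ✓
#3 a8 = 9, but 9 is required to differ  ✗
#4 a8 + a7 = 9 + 4 = 13  ✓
#5 a1 = -1 is odd  ✗
#6 a7=4, a8=9, a2=3; 1 of them equals 4  ✓
#7 a8 = 9 is outside [6, 8]  ✗
#8 a2 = 3 lies in [0, 7]  ✓
#9 a7 = 4 is in {7, 4, 8}  ✓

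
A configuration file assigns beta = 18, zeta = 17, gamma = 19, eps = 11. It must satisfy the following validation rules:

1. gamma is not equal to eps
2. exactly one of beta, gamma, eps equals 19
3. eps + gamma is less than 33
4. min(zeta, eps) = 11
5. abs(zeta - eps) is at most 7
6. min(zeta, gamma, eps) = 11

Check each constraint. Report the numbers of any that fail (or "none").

1. gamma = 19, eps = 11; distinct  holds
2. beta=18, gamma=19, eps=11; 1 of them equals 19  holds
3. eps + gamma = 11 + 19 = 30; 30 < 33  holds
4. min(17, 11) = 11  holds
5. abs(17 - 11) = 6; 6 ≤ 7  holds
6. min(17, 19, 11) = 11  holds

No violations.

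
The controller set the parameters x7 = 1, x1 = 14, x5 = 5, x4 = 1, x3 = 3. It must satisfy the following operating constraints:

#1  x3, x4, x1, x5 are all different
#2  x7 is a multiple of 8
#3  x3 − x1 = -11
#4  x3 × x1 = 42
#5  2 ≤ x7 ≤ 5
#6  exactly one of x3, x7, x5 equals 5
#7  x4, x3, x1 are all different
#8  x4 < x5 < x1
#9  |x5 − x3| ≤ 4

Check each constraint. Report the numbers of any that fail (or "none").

Violated: 2, 5.

#1 values 3, 1, 14, 5 are pairwise distinct — holds.
#2 1 = 8×0 + 1, so 8 does not divide 1 — fails.
#3 x3 − x1 = 3 − 14 = -11 — holds.
#4 x3 × x1 = 3 × 14 = 42 — holds.
#5 x7 = 1 is outside [2, 5] — fails.
#6 x3=3, x7=1, x5=5; 1 of them equals 5 — holds.
#7 values 1, 3, 14 are pairwise distinct — holds.
#8 values 1 < 5 < 14 — holds.
#9 |5 − 3| = 2; 2 ≤ 4 — holds.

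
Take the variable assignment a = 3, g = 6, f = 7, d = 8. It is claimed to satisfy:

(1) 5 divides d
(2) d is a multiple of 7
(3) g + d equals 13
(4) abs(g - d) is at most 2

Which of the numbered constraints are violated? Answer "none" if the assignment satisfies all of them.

No — constraints 1, 2, and 3 are not satisfied.

(1) 8 = 5*1 + 3, so 5 does not divide 8 — does not hold.
(2) 8 = 7*1 + 1, so 7 does not divide 8 — does not hold.
(3) g + d = 6 + 8 = 14, not 13 — does not hold.
(4) abs(6 - 8) = 2; 2 ≤ 2 — holds.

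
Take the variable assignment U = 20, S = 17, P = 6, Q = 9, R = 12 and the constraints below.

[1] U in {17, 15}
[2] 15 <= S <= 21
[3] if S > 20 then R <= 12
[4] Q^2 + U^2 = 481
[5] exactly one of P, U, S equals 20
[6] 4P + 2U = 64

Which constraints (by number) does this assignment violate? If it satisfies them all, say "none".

[1] U = 20 is not in {17, 15}  fails
[2] S = 17 lies in [15, 21]  holds
[3] S = 17, not > 20; antecedent false, conditional vacuously true  holds
[4] Q^2 + U^2 = 9^2 + 20^2 = 81 + 400 = 481  holds
[5] P=6, U=20, S=17; 1 of them equals 20  holds
[6] 4P + 2U = 4(6) + 2(20) = 64  holds

Constraint 1 does not hold.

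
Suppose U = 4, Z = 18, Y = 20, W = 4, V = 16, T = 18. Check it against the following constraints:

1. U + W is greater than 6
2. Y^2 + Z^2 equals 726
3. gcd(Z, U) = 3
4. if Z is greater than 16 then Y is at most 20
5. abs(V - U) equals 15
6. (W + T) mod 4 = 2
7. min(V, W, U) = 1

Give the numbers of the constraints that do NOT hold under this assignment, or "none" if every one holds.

Constraints 2, 3, 5, and 7 do not hold.

1. U + W = 4 + 4 = 8; 8 > 6 — holds.
2. Y^2 + Z^2 = 20^2 + 18^2 = 400 + 324 = 724, not 726 — fails.
3. gcd(18, 4) = 2, not 3 — fails.
4. Z = 18 > 16, so we need Y ≤ 20; Y = 20 ≤ 20 — holds.
5. abs(16 - 4) = 12, not 15 — fails.
6. W + T = 22; 22 mod 4 = 2 — holds.
7. min(16, 4, 4) = 4, not 1 — fails.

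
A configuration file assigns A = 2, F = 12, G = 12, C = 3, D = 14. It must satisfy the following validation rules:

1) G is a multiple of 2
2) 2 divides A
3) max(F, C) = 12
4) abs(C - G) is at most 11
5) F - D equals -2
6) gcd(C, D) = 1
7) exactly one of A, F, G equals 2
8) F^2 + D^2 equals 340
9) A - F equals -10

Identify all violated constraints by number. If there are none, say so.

No violations.

1) 12 / 2 = 6, so 2 divides 12 — satisfied.
2) 2 / 2 = 1, so 2 divides 2 — satisfied.
3) max(12, 3) = 12 — satisfied.
4) abs(3 - 12) = 9; 9 ≤ 11 — satisfied.
5) F - D = 12 - 14 = -2 — satisfied.
6) gcd(3, 14) = 1 — satisfied.
7) A=2, F=12, G=12; 1 of them equals 2 — satisfied.
8) F^2 + D^2 = 12^2 + 14^2 = 144 + 196 = 340 — satisfied.
9) A - F = 2 - 12 = -10 — satisfied.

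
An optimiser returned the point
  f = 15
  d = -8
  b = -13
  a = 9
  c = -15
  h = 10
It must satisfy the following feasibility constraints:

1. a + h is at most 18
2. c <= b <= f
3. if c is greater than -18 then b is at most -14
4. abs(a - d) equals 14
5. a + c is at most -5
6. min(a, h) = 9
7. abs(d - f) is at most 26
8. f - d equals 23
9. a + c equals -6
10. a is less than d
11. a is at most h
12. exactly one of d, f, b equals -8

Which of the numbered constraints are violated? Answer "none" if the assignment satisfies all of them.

1. a + h = 9 + 10 = 19; 19 > 18, bound 18 not met  FAIL
2. values -15 <= -13 <= 15  OK
3. c = -15 > -18, so we need b ≤ -14; but b = -13 > -14  FAIL
4. abs(9 - (-8)) = 17, not 14  FAIL
5. a + c = 9 + (-15) = -6; -6 ≤ -5  OK
6. min(9, 10) = 9  OK
7. abs(-8 - 15) = 23; 23 ≤ 26  OK
8. f - d = 15 - (-8) = 23  OK
9. a + c = 9 + (-15) = -6  OK
10. a = 9, d = -8; 9 ≥ -8 (want <)  FAIL
11. a = 9, h = 10; 9 ≤ 10  OK
12. d=-8, f=15, b=-13; 1 of them equals -8  OK

Constraints 1, 3, 4, and 10 are violated.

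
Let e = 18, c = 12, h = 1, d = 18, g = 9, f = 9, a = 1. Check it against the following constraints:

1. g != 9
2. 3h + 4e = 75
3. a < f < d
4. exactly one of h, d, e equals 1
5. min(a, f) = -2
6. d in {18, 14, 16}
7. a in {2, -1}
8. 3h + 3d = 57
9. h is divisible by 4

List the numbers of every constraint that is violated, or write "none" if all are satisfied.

No — constraints 1, 5, 7, and 9 are not satisfied.

1. g = 9, but 9 is required to differ — does not hold.
2. 3h + 4e = 3(1) + 4(18) = 75 — holds.
3. values 1 < 9 < 18 — holds.
4. h=1, d=18, e=18; 1 of them equals 1 — holds.
5. min(1, 9) = 1, not -2 — does not hold.
6. d = 18 is in {18, 14, 16} — holds.
7. a = 1 is not in {2, -1} — does not hold.
8. 3h + 3d = 3(1) + 3(18) = 57 — holds.
9. 1 = 4*0 + 1, so 4 does not divide 1 — does not hold.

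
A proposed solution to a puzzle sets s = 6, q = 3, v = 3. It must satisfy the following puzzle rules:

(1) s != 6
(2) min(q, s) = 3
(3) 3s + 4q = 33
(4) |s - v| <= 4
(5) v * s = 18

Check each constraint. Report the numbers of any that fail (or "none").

(1) s = 6, but 6 is required to differ  fails
(2) min(3, 6) = 3  holds
(3) 3s + 4q = 3(6) + 4(3) = 30, not 33  fails
(4) |6 - 3| = 3; 3 ≤ 4  holds
(5) v * s = 3 * 6 = 18  holds

No — constraints 1 and 3 are not satisfied.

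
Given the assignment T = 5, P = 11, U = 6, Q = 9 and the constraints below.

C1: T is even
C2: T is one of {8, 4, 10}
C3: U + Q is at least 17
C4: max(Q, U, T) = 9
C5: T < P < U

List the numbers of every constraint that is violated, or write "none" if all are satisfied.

C1: T = 5 is odd — violated.
C2: T = 5 is not in {8, 4, 10} — violated.
C3: U + Q = 6 + 9 = 15; 15 < 17, bound 17 not met — violated.
C4: max(9, 6, 5) = 9 — OK.
C5: values 5, 11, 6; P = 11 is not < U = 6 — violated.

The assignment fails constraints 1, 2, 3, 5.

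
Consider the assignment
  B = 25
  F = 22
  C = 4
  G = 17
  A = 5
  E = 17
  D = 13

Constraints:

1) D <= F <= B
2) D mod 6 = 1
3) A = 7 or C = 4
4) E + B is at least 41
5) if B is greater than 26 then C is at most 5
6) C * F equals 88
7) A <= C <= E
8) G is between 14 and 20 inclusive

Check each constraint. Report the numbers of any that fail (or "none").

Constraint 7 is violated.

1) values 13 <= 22 <= 25  true
2) 13 mod 6 = 1  true
3) A = 5 ≠ 7, but C = 4 = 4 (second disjunct)  true
4) E + B = 17 + 25 = 42; 42 ≥ 41  true
5) B = 25, not > 26; antecedent false, conditional vacuously true  true
6) C * F = 4 * 22 = 88  true
7) values 5, 4, 17; A = 5 is not <= C = 4  false
8) G = 17 lies in [14, 20]  true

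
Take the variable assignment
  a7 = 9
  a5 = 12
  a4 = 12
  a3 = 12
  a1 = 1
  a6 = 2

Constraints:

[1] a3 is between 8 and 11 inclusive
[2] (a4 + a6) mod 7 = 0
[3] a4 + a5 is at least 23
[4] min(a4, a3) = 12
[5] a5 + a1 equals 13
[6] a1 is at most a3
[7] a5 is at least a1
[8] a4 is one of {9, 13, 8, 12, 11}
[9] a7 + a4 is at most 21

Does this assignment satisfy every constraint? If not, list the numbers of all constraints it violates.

No — constraint 1 is not satisfied.

[1] a3 = 12 is outside [8, 11]  no
[2] a4 + a6 = 14; 14 mod 7 = 0  yes
[3] a4 + a5 = 12 + 12 = 24; 24 ≥ 23  yes
[4] min(12, 12) = 12  yes
[5] a5 + a1 = 12 + 1 = 13  yes
[6] a1 = 1, a3 = 12; 1 ≤ 12  yes
[7] a5 = 12, a1 = 1; 12 ≥ 1  yes
[8] a4 = 12 is in {9, 13, 8, 12, 11}  yes
[9] a7 + a4 = 9 + 12 = 21; 21 ≤ 21  yes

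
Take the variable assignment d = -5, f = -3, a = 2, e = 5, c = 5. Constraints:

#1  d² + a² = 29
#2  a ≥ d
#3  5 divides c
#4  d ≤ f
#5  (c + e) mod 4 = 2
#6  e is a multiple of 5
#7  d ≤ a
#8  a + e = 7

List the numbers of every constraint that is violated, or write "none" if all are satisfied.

#1 d² + a² = (-5)² + 2² = 25 + 4 = 29  ✓
#2 a = 2, d = -5; 2 ≥ -5  ✓
#3 5 / 5 = 1, so 5 divides 5  ✓
#4 d = -5, f = -3; -5 ≤ -3  ✓
#5 c + e = 10; 10 mod 4 = 2  ✓
#6 5 / 5 = 1, so 5 divides 5  ✓
#7 d = -5, a = 2; -5 ≤ 2  ✓
#8 a + e = 2 + 5 = 7  ✓

Yes — all constraints hold.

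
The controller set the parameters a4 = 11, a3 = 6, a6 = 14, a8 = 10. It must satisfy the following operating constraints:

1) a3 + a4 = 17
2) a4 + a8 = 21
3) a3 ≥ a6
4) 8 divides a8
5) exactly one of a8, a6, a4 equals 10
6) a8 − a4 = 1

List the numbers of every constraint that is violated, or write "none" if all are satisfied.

Constraints 3, 4, and 6 do not hold.

1) a3 + a4 = 6 + 11 = 17 — holds.
2) a4 + a8 = 11 + 10 = 21 — holds.
3) a3 = 6, a6 = 14; 6 < 14 (want ≥) — does not hold.
4) 10 = 8×1 + 2, so 8 does not divide 10 — does not hold.
5) a8=10, a6=14, a4=11; 1 of them equals 10 — holds.
6) a8 − a4 = 10 − 11 = -1, not 1 — does not hold.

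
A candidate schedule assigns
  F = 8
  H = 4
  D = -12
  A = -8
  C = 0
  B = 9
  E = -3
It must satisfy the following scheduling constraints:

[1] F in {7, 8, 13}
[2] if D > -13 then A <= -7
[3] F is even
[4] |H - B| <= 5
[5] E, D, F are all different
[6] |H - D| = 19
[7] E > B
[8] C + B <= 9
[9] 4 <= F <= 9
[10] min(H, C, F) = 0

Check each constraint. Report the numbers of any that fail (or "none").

Violated: 6 and 7.

[1] F = 8 is in {7, 8, 13} — holds.
[2] D = -12 > -13, so we need A ≤ -7; A = -8 ≤ -7 — holds.
[3] F = 8 is even — holds.
[4] |4 - 9| = 5; 5 ≤ 5 — holds.
[5] values -3, -12, 8 are pairwise distinct — holds.
[6] |4 - (-12)| = 16, not 19 — does not hold.
[7] E = -3, B = 9; -3 ≤ 9 (want >) — does not hold.
[8] C + B = 0 + 9 = 9; 9 ≤ 9 — holds.
[9] F = 8 lies in [4, 9] — holds.
[10] min(4, 0, 8) = 0 — holds.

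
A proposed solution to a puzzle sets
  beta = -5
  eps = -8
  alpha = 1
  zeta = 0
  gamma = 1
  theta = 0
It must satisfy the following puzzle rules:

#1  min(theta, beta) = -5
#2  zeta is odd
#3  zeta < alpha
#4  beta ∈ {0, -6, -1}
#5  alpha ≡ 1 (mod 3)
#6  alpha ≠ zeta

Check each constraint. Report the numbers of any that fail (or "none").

Constraints 2, 4 do not hold.

#1 min(0, -5) = -5 — OK.
#2 zeta = 0 is even — violated.
#3 zeta = 0, alpha = 1; 0 < 1 — OK.
#4 beta = -5 is not in {0, -6, -1} — violated.
#5 1 mod 3 = 1 — OK.
#6 alpha = 1, zeta = 0; distinct — OK.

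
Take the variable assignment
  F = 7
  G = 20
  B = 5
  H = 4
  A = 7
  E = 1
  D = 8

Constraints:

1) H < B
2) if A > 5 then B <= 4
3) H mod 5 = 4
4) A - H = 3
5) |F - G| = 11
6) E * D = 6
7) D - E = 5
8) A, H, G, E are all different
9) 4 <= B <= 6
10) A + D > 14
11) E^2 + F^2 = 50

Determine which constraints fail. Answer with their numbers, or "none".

1) H = 4, B = 5; 4 < 5 — OK.
2) A = 7 > 5, so we need B ≤ 4; but B = 5 > 4 — violated.
3) 4 mod 5 = 4 — OK.
4) A - H = 7 - 4 = 3 — OK.
5) |7 - 20| = 13, not 11 — violated.
6) E * D = 1 * 8 = 8, not 6 — violated.
7) D - E = 8 - 1 = 7, not 5 — violated.
8) values 7, 4, 20, 1 are pairwise distinct — OK.
9) B = 5 lies in [4, 6] — OK.
10) A + D = 7 + 8 = 15; 15 > 14 — OK.
11) E^2 + F^2 = 1^2 + 7^2 = 1 + 49 = 50 — OK.

The assignment fails constraints 2, 5, 6, and 7.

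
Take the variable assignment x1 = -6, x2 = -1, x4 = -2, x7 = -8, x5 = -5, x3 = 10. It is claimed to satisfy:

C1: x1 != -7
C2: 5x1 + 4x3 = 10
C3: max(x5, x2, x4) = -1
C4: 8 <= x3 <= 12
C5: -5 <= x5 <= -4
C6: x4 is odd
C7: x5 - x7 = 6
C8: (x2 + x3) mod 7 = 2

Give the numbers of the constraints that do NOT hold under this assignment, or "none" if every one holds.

C1: x1 = -6, and -6 ≠ -7  ✔
C2: 5x1 + 4x3 = 5(-6) + 4(10) = 10  ✔
C3: max(-5, -1, -2) = -1  ✔
C4: x3 = 10 lies in [8, 12]  ✔
C5: x5 = -5 lies in [-5, -4]  ✔
C6: x4 = -2 is even  ✘
C7: x5 - x7 = -5 - (-8) = 3, not 6  ✘
C8: x2 + x3 = 9; 9 mod 7 = 2  ✔

Constraints 6 and 7 are violated.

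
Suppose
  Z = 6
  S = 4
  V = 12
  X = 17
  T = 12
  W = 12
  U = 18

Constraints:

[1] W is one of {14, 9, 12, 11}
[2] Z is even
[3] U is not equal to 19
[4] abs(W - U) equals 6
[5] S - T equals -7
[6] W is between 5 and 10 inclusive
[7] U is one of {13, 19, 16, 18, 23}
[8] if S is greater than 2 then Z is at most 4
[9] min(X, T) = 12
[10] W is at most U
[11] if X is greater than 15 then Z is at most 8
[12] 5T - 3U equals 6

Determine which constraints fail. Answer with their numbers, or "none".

Constraints 5, 6, 8 do not hold.

[1] W = 12 is in {14, 9, 12, 11}  ✓
[2] Z = 6 is even  ✓
[3] U = 18, and 18 ≠ 19  ✓
[4] abs(12 - 18) = 6  ✓
[5] S - T = 4 - 12 = -8, not -7  ✗
[6] W = 12 is outside [5, 10]  ✗
[7] U = 18 is in {13, 19, 16, 18, 23}  ✓
[8] S = 4 > 2, so we need Z ≤ 4; but Z = 6 > 4  ✗
[9] min(17, 12) = 12  ✓
[10] W = 12, U = 18; 12 ≤ 18  ✓
[11] X = 17 > 15, so we need Z ≤ 8; Z = 6 ≤ 8  ✓
[12] 5T - 3U = 5(12) - 3(18) = 6  ✓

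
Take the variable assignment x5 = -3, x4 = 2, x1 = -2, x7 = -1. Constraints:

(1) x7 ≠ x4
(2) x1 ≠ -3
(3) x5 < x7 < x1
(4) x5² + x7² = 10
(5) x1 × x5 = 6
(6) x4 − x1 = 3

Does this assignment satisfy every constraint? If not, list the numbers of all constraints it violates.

(1) x7 = -1, x4 = 2; distinct — holds.
(2) x1 = -2, and -2 ≠ -3 — holds.
(3) values -3, -1, -2; x7 = -1 is not < x1 = -2 — fails.
(4) x5² + x7² = (-3)² + (-1)² = 9 + 1 = 10 — holds.
(5) x1 × x5 = -2 × (-3) = 6 — holds.
(6) x4 − x1 = 2 − (-2) = 4, not 3 — fails.

No — constraints 3 and 6 are not satisfied.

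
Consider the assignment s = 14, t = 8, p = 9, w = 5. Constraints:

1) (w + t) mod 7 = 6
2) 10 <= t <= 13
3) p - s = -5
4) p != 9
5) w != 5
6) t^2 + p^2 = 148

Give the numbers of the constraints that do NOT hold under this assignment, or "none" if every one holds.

Violated: 2, 4, 5, and 6.

1) w + t = 13; 13 mod 7 = 6  ✓
2) t = 8 is outside [10, 13]  ✗
3) p - s = 9 - 14 = -5  ✓
4) p = 9, but 9 is required to differ  ✗
5) w = 5, but 5 is required to differ  ✗
6) t^2 + p^2 = 8^2 + 9^2 = 64 + 81 = 145, not 148  ✗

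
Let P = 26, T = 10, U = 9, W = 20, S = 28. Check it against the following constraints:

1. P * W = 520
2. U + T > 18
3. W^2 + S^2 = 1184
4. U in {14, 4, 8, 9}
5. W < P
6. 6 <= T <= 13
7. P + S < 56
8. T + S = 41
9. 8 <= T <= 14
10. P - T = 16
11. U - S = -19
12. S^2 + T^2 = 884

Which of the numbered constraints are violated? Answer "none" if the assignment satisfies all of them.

Constraint 8 does not hold.

1. P * W = 26 * 20 = 520  ✓
2. U + T = 9 + 10 = 19; 19 > 18  ✓
3. W^2 + S^2 = 20^2 + 28^2 = 400 + 784 = 1184  ✓
4. U = 9 is in {14, 4, 8, 9}  ✓
5. W = 20, P = 26; 20 < 26  ✓
6. T = 10 lies in [6, 13]  ✓
7. P + S = 26 + 28 = 54; 54 < 56  ✓
8. T + S = 10 + 28 = 38, not 41  ✗
9. T = 10 lies in [8, 14]  ✓
10. P - T = 26 - 10 = 16  ✓
11. U - S = 9 - 28 = -19  ✓
12. S^2 + T^2 = 28^2 + 10^2 = 784 + 100 = 884  ✓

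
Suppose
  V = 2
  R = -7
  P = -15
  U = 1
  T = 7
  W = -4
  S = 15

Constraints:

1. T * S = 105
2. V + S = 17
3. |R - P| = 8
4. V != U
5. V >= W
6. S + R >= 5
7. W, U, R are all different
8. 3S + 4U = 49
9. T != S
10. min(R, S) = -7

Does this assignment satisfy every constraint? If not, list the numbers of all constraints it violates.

None — every constraint holds.

1. T * S = 7 * 15 = 105  ✓
2. V + S = 2 + 15 = 17  ✓
3. |-7 - (-15)| = 8  ✓
4. V = 2, U = 1; distinct  ✓
5. V = 2, W = -4; 2 ≥ -4  ✓
6. S + R = 15 + (-7) = 8; 8 ≥ 5  ✓
7. values -4, 1, -7 are pairwise distinct  ✓
8. 3S + 4U = 3(15) + 4(1) = 49  ✓
9. T = 7, S = 15; distinct  ✓
10. min(-7, 15) = -7  ✓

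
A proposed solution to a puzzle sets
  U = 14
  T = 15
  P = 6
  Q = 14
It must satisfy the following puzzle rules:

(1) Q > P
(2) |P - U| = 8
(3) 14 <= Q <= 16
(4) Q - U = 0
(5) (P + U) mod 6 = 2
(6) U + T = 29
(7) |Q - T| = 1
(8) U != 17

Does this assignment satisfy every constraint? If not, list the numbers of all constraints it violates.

The assignment satisfies every constraint.

(1) Q = 14, P = 6; 14 > 6 — satisfied.
(2) |6 - 14| = 8 — satisfied.
(3) Q = 14 lies in [14, 16] — satisfied.
(4) Q - U = 14 - 14 = 0 — satisfied.
(5) P + U = 20; 20 mod 6 = 2 — satisfied.
(6) U + T = 14 + 15 = 29 — satisfied.
(7) |14 - 15| = 1 — satisfied.
(8) U = 14, and 14 ≠ 17 — satisfied.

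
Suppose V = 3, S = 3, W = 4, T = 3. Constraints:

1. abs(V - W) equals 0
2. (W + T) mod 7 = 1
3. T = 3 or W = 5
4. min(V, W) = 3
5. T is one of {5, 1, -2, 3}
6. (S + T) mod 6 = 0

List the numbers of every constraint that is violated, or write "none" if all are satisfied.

1. abs(3 - 4) = 1, not 0 — violated.
2. W + T = 7; 7 mod 7 = 0, not 1 — violated.
3. T = 3 = 3 (first disjunct) — OK.
4. min(3, 4) = 3 — OK.
5. T = 3 is in {5, 1, -2, 3} — OK.
6. S + T = 6; 6 mod 6 = 0 — OK.

Constraints 1 and 2 do not hold.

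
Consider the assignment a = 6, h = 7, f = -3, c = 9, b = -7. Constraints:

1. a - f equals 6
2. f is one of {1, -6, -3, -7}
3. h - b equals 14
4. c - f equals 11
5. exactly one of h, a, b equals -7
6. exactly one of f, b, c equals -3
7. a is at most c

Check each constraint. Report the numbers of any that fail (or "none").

Violated: 1, 4.

1. a - f = 6 - (-3) = 9, not 6  ✘
2. f = -3 is in {1, -6, -3, -7}  ✔
3. h - b = 7 - (-7) = 14  ✔
4. c - f = 9 - (-3) = 12, not 11  ✘
5. h=7, a=6, b=-7; 1 of them equals -7  ✔
6. f=-3, b=-7, c=9; 1 of them equals -3  ✔
7. a = 6, c = 9; 6 ≤ 9  ✔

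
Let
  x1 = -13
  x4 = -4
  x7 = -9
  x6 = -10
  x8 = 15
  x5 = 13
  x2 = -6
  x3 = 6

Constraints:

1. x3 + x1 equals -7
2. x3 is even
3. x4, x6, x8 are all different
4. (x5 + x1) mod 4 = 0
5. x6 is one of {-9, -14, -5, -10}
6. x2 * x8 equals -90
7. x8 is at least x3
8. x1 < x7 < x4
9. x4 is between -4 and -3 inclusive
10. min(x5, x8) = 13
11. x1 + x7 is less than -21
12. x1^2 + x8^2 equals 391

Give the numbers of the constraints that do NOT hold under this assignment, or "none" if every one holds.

1. x3 + x1 = 6 + (-13) = -7  ✔
2. x3 = 6 is even  ✔
3. values -4, -10, 15 are pairwise distinct  ✔
4. x5 + x1 = 0; 0 mod 4 = 0  ✔
5. x6 = -10 is in {-9, -14, -5, -10}  ✔
6. x2 * x8 = -6 * 15 = -90  ✔
7. x8 = 15, x3 = 6; 15 ≥ 6  ✔
8. values -13 < -9 < -4  ✔
9. x4 = -4 lies in [-4, -3]  ✔
10. min(13, 15) = 13  ✔
11. x1 + x7 = -13 + (-9) = -22; -22 < -21  ✔
12. x1^2 + x8^2 = (-13)^2 + 15^2 = 169 + 225 = 394, not 391  ✘

Constraint 12 does not hold.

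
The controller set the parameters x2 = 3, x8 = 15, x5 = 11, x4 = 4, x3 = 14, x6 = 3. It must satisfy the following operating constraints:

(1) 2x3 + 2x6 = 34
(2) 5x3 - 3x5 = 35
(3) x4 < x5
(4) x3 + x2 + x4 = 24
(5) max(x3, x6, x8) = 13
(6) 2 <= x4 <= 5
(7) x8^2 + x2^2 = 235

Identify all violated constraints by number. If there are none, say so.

(1) 2x3 + 2x6 = 2(14) + 2(3) = 34 — holds.
(2) 5x3 - 3x5 = 5(14) - 3(11) = 37, not 35 — fails.
(3) x4 = 4, x5 = 11; 4 < 11 — holds.
(4) x3 + x2 + x4 = 14 + 3 + 4 = 21, not 24 — fails.
(5) max(14, 3, 15) = 15, not 13 — fails.
(6) x4 = 4 lies in [2, 5] — holds.
(7) x8^2 + x2^2 = 15^2 + 3^2 = 225 + 9 = 234, not 235 — fails.

The assignment fails constraints 2, 4, 5, and 7.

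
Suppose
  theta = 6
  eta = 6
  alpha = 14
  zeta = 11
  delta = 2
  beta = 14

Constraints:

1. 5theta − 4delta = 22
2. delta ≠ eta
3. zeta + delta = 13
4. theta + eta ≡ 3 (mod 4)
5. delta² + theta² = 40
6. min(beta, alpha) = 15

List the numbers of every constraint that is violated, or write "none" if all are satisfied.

1. 5theta − 4delta = 5(6) − 4(2) = 22 — holds.
2. delta = 2, eta = 6; distinct — holds.
3. zeta + delta = 11 + 2 = 13 — holds.
4. theta + eta = 12; 12 mod 4 = 0, not 3 — fails.
5. delta² + theta² = 2² + 6² = 4 + 36 = 40 — holds.
6. min(14, 14) = 14, not 15 — fails.

The assignment fails constraints 4 and 6.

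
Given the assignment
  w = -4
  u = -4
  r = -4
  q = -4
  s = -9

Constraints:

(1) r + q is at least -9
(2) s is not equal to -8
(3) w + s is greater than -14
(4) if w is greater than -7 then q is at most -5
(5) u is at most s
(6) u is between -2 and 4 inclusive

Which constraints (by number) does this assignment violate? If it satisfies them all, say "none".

(1) r + q = -4 + (-4) = -8; -8 ≥ -9  ✔
(2) s = -9, and -9 ≠ -8  ✔
(3) w + s = -4 + (-9) = -13; -13 > -14  ✔
(4) w = -4 > -7, so we need q ≤ -5; but q = -4 > -5  ✘
(5) u = -4, s = -9; -4 > -9 (want ≤)  ✘
(6) u = -4 is outside [-2, 4]  ✘

The assignment fails constraints 4, 5, 6.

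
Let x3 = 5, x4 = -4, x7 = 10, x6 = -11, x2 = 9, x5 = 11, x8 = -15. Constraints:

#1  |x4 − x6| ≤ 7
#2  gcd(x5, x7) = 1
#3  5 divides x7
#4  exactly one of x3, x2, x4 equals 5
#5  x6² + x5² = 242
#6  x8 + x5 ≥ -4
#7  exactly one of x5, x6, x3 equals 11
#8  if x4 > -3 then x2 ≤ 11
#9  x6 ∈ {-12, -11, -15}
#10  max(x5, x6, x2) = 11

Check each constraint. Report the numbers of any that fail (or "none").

The assignment satisfies every constraint.

#1 |-4 − (-11)| = 7; 7 ≤ 7 — holds.
#2 gcd(11, 10) = 1 — holds.
#3 10 / 5 = 2, so 5 divides 10 — holds.
#4 x3=5, x2=9, x4=-4; 1 of them equals 5 — holds.
#5 x6² + x5² = (-11)² + 11² = 121 + 121 = 242 — holds.
#6 x8 + x5 = -15 + 11 = -4; -4 ≥ -4 — holds.
#7 x5=11, x6=-11, x3=5; 1 of them equals 11 — holds.
#8 x4 = -4, not > -3; antecedent false, conditional vacuously true — holds.
#9 x6 = -11 is in {-12, -11, -15} — holds.
#10 max(11, -11, 9) = 11 — holds.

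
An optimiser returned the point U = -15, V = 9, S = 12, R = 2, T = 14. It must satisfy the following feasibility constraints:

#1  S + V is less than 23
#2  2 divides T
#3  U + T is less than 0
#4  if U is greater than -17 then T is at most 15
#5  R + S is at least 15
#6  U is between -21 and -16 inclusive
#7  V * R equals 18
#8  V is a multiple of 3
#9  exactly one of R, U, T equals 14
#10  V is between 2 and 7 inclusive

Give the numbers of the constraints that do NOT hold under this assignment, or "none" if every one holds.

Violated: 5, 6, and 10.

#1 S + V = 12 + 9 = 21; 21 < 23 — holds.
#2 14 / 2 = 7, so 2 divides 14 — holds.
#3 U + T = -15 + 14 = -1; -1 < 0 — holds.
#4 U = -15 > -17, so we need T ≤ 15; T = 14 ≤ 15 — holds.
#5 R + S = 2 + 12 = 14; 14 < 15, bound 15 not met — fails.
#6 U = -15 is outside [-21, -16] — fails.
#7 V * R = 9 * 2 = 18 — holds.
#8 9 / 3 = 3, so 3 divides 9 — holds.
#9 R=2, U=-15, T=14; 1 of them equals 14 — holds.
#10 V = 9 is outside [2, 7] — fails.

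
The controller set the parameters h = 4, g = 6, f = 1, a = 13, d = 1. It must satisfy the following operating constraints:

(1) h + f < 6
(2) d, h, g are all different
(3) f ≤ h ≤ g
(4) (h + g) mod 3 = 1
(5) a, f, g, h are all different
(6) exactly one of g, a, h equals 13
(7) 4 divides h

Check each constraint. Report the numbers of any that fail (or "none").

The assignment satisfies every constraint.

(1) h + f = 4 + 1 = 5; 5 < 6 — OK.
(2) values 1, 4, 6 are pairwise distinct — OK.
(3) values 1 ≤ 4 ≤ 6 — OK.
(4) h + g = 10; 10 mod 3 = 1 — OK.
(5) values 13, 1, 6, 4 are pairwise distinct — OK.
(6) g=6, a=13, h=4; 1 of them equals 13 — OK.
(7) 4 / 4 = 1, so 4 divides 4 — OK.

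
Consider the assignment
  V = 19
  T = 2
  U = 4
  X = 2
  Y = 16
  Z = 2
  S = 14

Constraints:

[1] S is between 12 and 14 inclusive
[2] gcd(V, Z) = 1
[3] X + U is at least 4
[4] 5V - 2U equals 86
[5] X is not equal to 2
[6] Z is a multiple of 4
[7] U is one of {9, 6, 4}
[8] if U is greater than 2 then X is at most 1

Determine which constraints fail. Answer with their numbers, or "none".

Constraints 4, 5, 6, and 8 do not hold.

[1] S = 14 lies in [12, 14] — holds.
[2] gcd(19, 2) = 1 — holds.
[3] X + U = 2 + 4 = 6; 6 ≥ 4 — holds.
[4] 5V - 2U = 5(19) - 2(4) = 87, not 86 — fails.
[5] X = 2, but 2 is required to differ — fails.
[6] 2 = 4*0 + 2, so 4 does not divide 2 — fails.
[7] U = 4 is in {9, 6, 4} — holds.
[8] U = 4 > 2, so we need X ≤ 1; but X = 2 > 1 — fails.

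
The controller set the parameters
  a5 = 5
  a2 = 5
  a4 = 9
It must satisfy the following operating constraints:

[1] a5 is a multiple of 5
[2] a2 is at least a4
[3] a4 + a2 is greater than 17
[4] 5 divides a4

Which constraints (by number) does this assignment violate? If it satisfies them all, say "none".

Violated: 2, 3, and 4.

[1] 5 / 5 = 1, so 5 divides 5  yes
[2] a2 = 5, a4 = 9; 5 < 9 (want ≥)  no
[3] a4 + a2 = 9 + 5 = 14; 14 ≤ 17, bound 17 not met  no
[4] 9 = 5*1 + 4, so 5 does not divide 9  no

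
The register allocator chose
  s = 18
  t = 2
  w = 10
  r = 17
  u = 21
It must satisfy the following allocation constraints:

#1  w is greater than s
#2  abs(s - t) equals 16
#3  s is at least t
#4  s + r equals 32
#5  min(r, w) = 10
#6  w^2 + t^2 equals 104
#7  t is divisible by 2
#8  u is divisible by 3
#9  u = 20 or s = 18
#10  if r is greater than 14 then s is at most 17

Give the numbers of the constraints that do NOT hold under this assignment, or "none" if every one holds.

Constraints 1, 4, and 10 are violated.

#1 w = 10, s = 18; 10 ≤ 18 (want >) — violated.
#2 abs(18 - 2) = 16 — OK.
#3 s = 18, t = 2; 18 ≥ 2 — OK.
#4 s + r = 18 + 17 = 35, not 32 — violated.
#5 min(17, 10) = 10 — OK.
#6 w^2 + t^2 = 10^2 + 2^2 = 100 + 4 = 104 — OK.
#7 2 / 2 = 1, so 2 divides 2 — OK.
#8 21 / 3 = 7, so 3 divides 21 — OK.
#9 u = 21 ≠ 20, but s = 18 = 18 (second disjunct) — OK.
#10 r = 17 > 14, so we need s ≤ 17; but s = 18 > 17 — violated.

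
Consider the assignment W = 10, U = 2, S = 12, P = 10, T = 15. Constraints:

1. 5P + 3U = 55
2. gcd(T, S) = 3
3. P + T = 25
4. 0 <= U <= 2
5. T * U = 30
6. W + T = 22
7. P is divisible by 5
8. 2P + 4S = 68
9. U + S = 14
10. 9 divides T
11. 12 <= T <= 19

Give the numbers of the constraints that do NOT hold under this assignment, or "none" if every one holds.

Violated: 1, 6, 10.

1. 5P + 3U = 5(10) + 3(2) = 56, not 55  ✗
2. gcd(15, 12) = 3  ✓
3. P + T = 10 + 15 = 25  ✓
4. U = 2 lies in [0, 2]  ✓
5. T * U = 15 * 2 = 30  ✓
6. W + T = 10 + 15 = 25, not 22  ✗
7. 10 / 5 = 2, so 5 divides 10  ✓
8. 2P + 4S = 2(10) + 4(12) = 68  ✓
9. U + S = 2 + 12 = 14  ✓
10. 15 = 9*1 + 6, so 9 does not divide 15  ✗
11. T = 15 lies in [12, 19]  ✓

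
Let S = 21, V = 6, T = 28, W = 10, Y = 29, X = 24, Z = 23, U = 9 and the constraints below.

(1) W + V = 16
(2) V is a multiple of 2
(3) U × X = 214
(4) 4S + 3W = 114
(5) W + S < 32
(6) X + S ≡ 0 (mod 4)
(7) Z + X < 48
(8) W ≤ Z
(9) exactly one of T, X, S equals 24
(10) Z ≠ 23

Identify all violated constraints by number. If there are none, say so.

Violated: 3, 6, and 10.

(1) W + V = 10 + 6 = 16  yes
(2) 6 / 2 = 3, so 2 divides 6  yes
(3) U × X = 9 × 24 = 216, not 214  no
(4) 4S + 3W = 4(21) + 3(10) = 114  yes
(5) W + S = 10 + 21 = 31; 31 < 32  yes
(6) X + S = 45; 45 mod 4 = 1, not 0  no
(7) Z + X = 23 + 24 = 47; 47 < 48  yes
(8) W = 10, Z = 23; 10 ≤ 23  yes
(9) T=28, X=24, S=21; 1 of them equals 24  yes
(10) Z = 23, but 23 is required to differ  no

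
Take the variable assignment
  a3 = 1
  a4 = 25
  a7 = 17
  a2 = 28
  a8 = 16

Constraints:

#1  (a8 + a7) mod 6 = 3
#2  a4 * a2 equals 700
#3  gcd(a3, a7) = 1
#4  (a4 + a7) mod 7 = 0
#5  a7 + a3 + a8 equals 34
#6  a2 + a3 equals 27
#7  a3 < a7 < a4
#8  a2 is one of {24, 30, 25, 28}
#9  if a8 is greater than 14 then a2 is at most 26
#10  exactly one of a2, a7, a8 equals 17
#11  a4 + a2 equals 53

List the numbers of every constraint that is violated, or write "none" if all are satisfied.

#1 a8 + a7 = 33; 33 mod 6 = 3 — holds.
#2 a4 * a2 = 25 * 28 = 700 — holds.
#3 gcd(1, 17) = 1 — holds.
#4 a4 + a7 = 42; 42 mod 7 = 0 — holds.
#5 a7 + a3 + a8 = 17 + 1 + 16 = 34 — holds.
#6 a2 + a3 = 28 + 1 = 29, not 27 — does not hold.
#7 values 1 < 17 < 25 — holds.
#8 a2 = 28 is in {24, 30, 25, 28} — holds.
#9 a8 = 16 > 14, so we need a2 ≤ 26; but a2 = 28 > 26 — does not hold.
#10 a2=28, a7=17, a8=16; 1 of them equals 17 — holds.
#11 a4 + a2 = 25 + 28 = 53 — holds.

Constraints 6 and 9 do not hold.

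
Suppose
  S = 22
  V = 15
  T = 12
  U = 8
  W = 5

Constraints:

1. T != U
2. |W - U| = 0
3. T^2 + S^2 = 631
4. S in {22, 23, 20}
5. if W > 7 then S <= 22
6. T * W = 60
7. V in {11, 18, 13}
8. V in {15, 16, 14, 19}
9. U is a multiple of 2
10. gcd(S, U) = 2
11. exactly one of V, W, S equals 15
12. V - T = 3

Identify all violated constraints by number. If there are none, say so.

Violated: 2, 3, 7.

1. T = 12, U = 8; distinct — satisfied.
2. |5 - 8| = 3, not 0 — violated.
3. T^2 + S^2 = 12^2 + 22^2 = 144 + 484 = 628, not 631 — violated.
4. S = 22 is in {22, 23, 20} — satisfied.
5. W = 5, not > 7; antecedent false, conditional vacuously true — satisfied.
6. T * W = 12 * 5 = 60 — satisfied.
7. V = 15 is not in {11, 18, 13} — violated.
8. V = 15 is in {15, 16, 14, 19} — satisfied.
9. 8 / 2 = 4, so 2 divides 8 — satisfied.
10. gcd(22, 8) = 2 — satisfied.
11. V=15, W=5, S=22; 1 of them equals 15 — satisfied.
12. V - T = 15 - 12 = 3 — satisfied.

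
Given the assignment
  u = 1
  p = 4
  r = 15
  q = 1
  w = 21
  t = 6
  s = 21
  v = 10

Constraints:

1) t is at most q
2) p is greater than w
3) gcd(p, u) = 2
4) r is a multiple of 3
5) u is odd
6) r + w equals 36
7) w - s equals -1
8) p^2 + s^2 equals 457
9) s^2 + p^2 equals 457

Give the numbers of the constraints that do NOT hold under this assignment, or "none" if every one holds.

1) t = 6, q = 1; 6 > 1 (want ≤)  ✗
2) p = 4, w = 21; 4 ≤ 21 (want >)  ✗
3) gcd(4, 1) = 1, not 2  ✗
4) 15 / 3 = 5, so 3 divides 15  ✓
5) u = 1 is odd  ✓
6) r + w = 15 + 21 = 36  ✓
7) w - s = 21 - 21 = 0, not -1  ✗
8) p^2 + s^2 = 4^2 + 21^2 = 16 + 441 = 457  ✓
9) s^2 + p^2 = 21^2 + 4^2 = 441 + 16 = 457  ✓

Violated: 1, 2, 3, and 7.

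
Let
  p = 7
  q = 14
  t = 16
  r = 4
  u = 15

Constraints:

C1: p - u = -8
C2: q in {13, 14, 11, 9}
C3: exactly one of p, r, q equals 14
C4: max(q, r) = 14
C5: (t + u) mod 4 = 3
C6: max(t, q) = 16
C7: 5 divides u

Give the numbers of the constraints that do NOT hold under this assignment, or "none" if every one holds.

No violations.

C1: p - u = 7 - 15 = -8 — holds.
C2: q = 14 is in {13, 14, 11, 9} — holds.
C3: p=7, r=4, q=14; 1 of them equals 14 — holds.
C4: max(14, 4) = 14 — holds.
C5: t + u = 31; 31 mod 4 = 3 — holds.
C6: max(16, 14) = 16 — holds.
C7: 15 / 5 = 3, so 5 divides 15 — holds.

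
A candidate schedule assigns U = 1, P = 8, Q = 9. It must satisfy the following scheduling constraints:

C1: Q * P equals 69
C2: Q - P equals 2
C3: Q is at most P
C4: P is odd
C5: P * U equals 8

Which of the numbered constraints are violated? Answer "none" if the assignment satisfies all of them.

The assignment fails constraints 1, 2, 3, 4.

C1: Q * P = 9 * 8 = 72, not 69  false
C2: Q - P = 9 - 8 = 1, not 2  false
C3: Q = 9, P = 8; 9 > 8 (want ≤)  false
C4: P = 8 is even  false
C5: P * U = 8 * 1 = 8  true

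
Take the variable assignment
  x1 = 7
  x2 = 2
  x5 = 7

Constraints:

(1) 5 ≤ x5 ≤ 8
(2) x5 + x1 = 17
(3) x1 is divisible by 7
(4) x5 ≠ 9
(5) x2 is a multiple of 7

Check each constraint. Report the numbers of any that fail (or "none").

(1) x5 = 7 lies in [5, 8] — holds.
(2) x5 + x1 = 7 + 7 = 14, not 17 — does not hold.
(3) 7 / 7 = 1, so 7 divides 7 — holds.
(4) x5 = 7, and 7 ≠ 9 — holds.
(5) 2 = 7×0 + 2, so 7 does not divide 2 — does not hold.

Constraints 2 and 5 do not hold.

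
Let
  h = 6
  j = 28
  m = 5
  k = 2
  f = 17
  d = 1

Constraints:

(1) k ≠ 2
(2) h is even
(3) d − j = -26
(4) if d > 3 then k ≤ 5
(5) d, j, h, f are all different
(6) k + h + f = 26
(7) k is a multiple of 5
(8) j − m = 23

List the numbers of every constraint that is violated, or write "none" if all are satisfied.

Constraints 1, 3, 6, and 7 are violated.

(1) k = 2, but 2 is required to differ — violated.
(2) h = 6 is even — OK.
(3) d − j = 1 − 28 = -27, not -26 — violated.
(4) d = 1, not > 3; antecedent false, conditional vacuously true — OK.
(5) values 1, 28, 6, 17 are pairwise distinct — OK.
(6) k + h + f = 2 + 6 + 17 = 25, not 26 — violated.
(7) 2 = 5×0 + 2, so 5 does not divide 2 — violated.
(8) j − m = 28 − 5 = 23 — OK.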